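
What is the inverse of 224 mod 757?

757 = 3·224 + 85
224 = 2·85 + 54
85 = 1·54 + 31
54 = 1·31 + 23
31 = 1·23 + 8
23 = 2·8 + 7
8 = 1·7 + 1
7 = 7·1 + 0
gcd(224, 757) = 1, so the inverse exists.
Bézout: 1 = 29·757 − 98·224.
So 224⁻¹ ≡ −98 ≡ 659 (mod 757).

659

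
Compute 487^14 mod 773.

Compute successive squares:
487^1 ≡ 487 (mod 773)
487^2 ≡ 487^2 = 237169 ≡ 631 (mod 773)
487^4 ≡ 631^2 = 398161 ≡ 66 (mod 773)
487^8 ≡ 66^2 = 4356 ≡ 491 (mod 773)
487^14 = 487^8 × 487^4 × 487^2 ≡ 491 × 66 × 631 (mod 773).
Accumulate the product:
491 × 66 = 32406 ≡ 713
713 × 631 = 449903 ≡ 17

17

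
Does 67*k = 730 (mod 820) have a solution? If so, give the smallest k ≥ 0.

gcd(67, 820) = 1, so a unique solution mod 820 exists.
67⁻¹ ≡ 563 (mod 820).
k ≡ 563*730 ≡ 170 (mod 820).

170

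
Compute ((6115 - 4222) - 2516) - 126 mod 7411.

6115 - 4222 = 1893
1893 - 2516 = -623 ≡ 6788 (mod 7411)
6788 - 126 = 6662

6662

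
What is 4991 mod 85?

4991 = 58×85 + 61, so 4991 ≡ 61 (mod 85).

61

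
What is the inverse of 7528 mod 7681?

3966

7681 = 1×7528 + 153
7528 = 49×153 + 31
153 = 4×31 + 29
31 = 1×29 + 2
29 = 14×2 + 1
2 = 2×1 + 0
gcd(7528, 7681) = 1, so the inverse exists.
Back-substitute for 1:
1 = 1×29 − 14×2
  = −14×31 + 15×29
  = 15×153 − 74×31
  = −74×7528 + 3641×153
  = 3641×7681 − 3715×7528
So 7528⁻¹ ≡ −3715 ≡ 3966 (mod 7681).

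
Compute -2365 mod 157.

147

-2365 = -16*157 + 147, so -2365 ≡ 147 (mod 157).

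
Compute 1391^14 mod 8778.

14 in binary is 1110, i.e. 14 = 8 + 4 + 2.
1391^1 ≡ 1391 (mod 8778)
1391^2 ≡ 1391^2 = 1934881 ≡ 3721 (mod 8778)
1391^4 ≡ 3721^2 = 13845841 ≡ 2935 (mod 8778)
1391^8 ≡ 2935^2 = 8614225 ≡ 3007 (mod 8778)
1391^14 = 1391^8 * 1391^4 * 1391^2 ≡ 3007 * 2935 * 3721 (mod 8778).
Accumulate the product:
3007 * 2935 = 8825545 ≡ 3655
3655 * 3721 = 13600255 ≡ 3133

3133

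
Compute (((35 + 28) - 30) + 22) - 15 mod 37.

3

35 + 28 = 63 ≡ 26 (mod 37)
26 - 30 = -4 ≡ 33 (mod 37)
33 + 22 = 55 ≡ 18 (mod 37)
18 - 15 = 3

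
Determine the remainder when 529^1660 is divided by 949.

1660 in binary is 11001111100, i.e. 1660 = 1024 + 512 + 64 + 32 + 16 + 8 + 4.
529^1 ≡ 529 (mod 949)
529^2 ≡ 529^2 = 279841 ≡ 835 (mod 949)
529^4 ≡ 835^2 = 697225 ≡ 659 (mod 949)
529^8 ≡ 659^2 = 434281 ≡ 588 (mod 949)
529^16 ≡ 588^2 = 345744 ≡ 308 (mod 949)
529^32 ≡ 308^2 = 94864 ≡ 913 (mod 949)
529^64 ≡ 913^2 = 833569 ≡ 347 (mod 949)
529^128 ≡ 347^2 = 120409 ≡ 835 (mod 949)
529^256 ≡ 835^2 = 697225 ≡ 659 (mod 949)
529^512 ≡ 659^2 = 434281 ≡ 588 (mod 949)
529^1024 ≡ 588^2 = 345744 ≡ 308 (mod 949)
529^1660 = 529^1024 × 529^512 × 529^64 × 529^32 × 529^16 × 529^8 × 529^4 ≡ 308 × 588 × 347 × 913 × 308 × 588 × 659 (mod 949).
Accumulate the product:
308 × 588 = 181104 ≡ 794
794 × 347 = 275518 ≡ 308
308 × 913 = 281204 ≡ 300
300 × 308 = 92400 ≡ 347
347 × 588 = 204036 ≡ 1
1 × 659 = 659

659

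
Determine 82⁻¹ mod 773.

773 = 9·82 + 35
82 = 2·35 + 12
35 = 2·12 + 11
12 = 1·11 + 1
11 = 11·1 + 0
gcd(82, 773) = 1, so the inverse exists.
Back-substitute for 1:
1 = 1·12 − 1·11
  = −1·35 + 3·12
  = 3·82 − 7·35
  = −7·773 + 66·82
So 82⁻¹ ≡ 66 (mod 773).

66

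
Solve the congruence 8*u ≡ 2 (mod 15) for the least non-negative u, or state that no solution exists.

4

gcd(8, 15) = 1, so a unique solution mod 15 exists.
8⁻¹ ≡ 2 (mod 15).
u ≡ 2*2 ≡ 4 (mod 15).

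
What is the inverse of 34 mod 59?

Run the extended Euclidean algorithm:
59 = 1×34 + 25
34 = 1×25 + 9
25 = 2×9 + 7
9 = 1×7 + 2
7 = 3×2 + 1
2 = 2×1 + 0
gcd(34, 59) = 1, so the inverse exists.
Back-substitute for 1:
1 = 1×7 − 3×2
  = −3×9 + 4×7
  = 4×25 − 11×9
  = −11×34 + 15×25
  = 15×59 − 26×34
So 34⁻¹ ≡ −26 ≡ 33 (mod 59).

33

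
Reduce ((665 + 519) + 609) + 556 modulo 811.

727

665 + 519 = 1184 ≡ 373 (mod 811)
373 + 609 = 982 ≡ 171 (mod 811)
171 + 556 = 727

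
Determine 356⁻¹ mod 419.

419 = 1*356 + 63
356 = 5*63 + 41
63 = 1*41 + 22
41 = 1*22 + 19
22 = 1*19 + 3
19 = 6*3 + 1
3 = 3*1 + 0
gcd(356, 419) = 1, so the inverse exists.
Bézout: 1 = −113*419 + 133*356.
So 356⁻¹ ≡ 133 (mod 419).

133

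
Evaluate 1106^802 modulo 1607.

1437

802 in binary is 1100100010, i.e. 802 = 512 + 256 + 32 + 2.
1106^1 ≡ 1106 (mod 1607)
1106^2 ≡ 1106^2 = 1223236 ≡ 309 (mod 1607)
1106^4 ≡ 309^2 = 95481 ≡ 668 (mod 1607)
1106^8 ≡ 668^2 = 446224 ≡ 1085 (mod 1607)
1106^16 ≡ 1085^2 = 1177225 ≡ 901 (mod 1607)
1106^32 ≡ 901^2 = 811801 ≡ 266 (mod 1607)
1106^64 ≡ 266^2 = 70756 ≡ 48 (mod 1607)
1106^128 ≡ 48^2 = 2304 ≡ 697 (mod 1607)
1106^256 ≡ 697^2 = 485809 ≡ 495 (mod 1607)
1106^512 ≡ 495^2 = 245025 ≡ 761 (mod 1607)
1106^802 = 1106^512 · 1106^256 · 1106^32 · 1106^2 ≡ 761 · 495 · 266 · 309 (mod 1607).
Accumulate the product:
761 · 495 = 376695 ≡ 657
657 · 266 = 174762 ≡ 1206
1206 · 309 = 372654 ≡ 1437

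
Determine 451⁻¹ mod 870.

Run the extended Euclidean algorithm:
870 = 1×451 + 419
451 = 1×419 + 32
419 = 13×32 + 3
32 = 10×3 + 2
3 = 1×2 + 1
2 = 2×1 + 0
gcd(451, 870) = 1, so the inverse exists.
Bézout: 1 = 155×870 − 299×451.
So 451⁻¹ ≡ −299 ≡ 571 (mod 870).

571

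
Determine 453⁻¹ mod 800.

800 = 1·453 + 347
453 = 1·347 + 106
347 = 3·106 + 29
106 = 3·29 + 19
29 = 1·19 + 10
19 = 1·10 + 9
10 = 1·9 + 1
9 = 9·1 + 0
gcd(453, 800) = 1, so the inverse exists.
Back-substitute for 1:
1 = 1·10 − 1·9
  = −1·19 + 2·10
  = 2·29 − 3·19
  = −3·106 + 11·29
  = 11·347 − 36·106
  = −36·453 + 47·347
  = 47·800 − 83·453
So 453⁻¹ ≡ −83 ≡ 717 (mod 800).

717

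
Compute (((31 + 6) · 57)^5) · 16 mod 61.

31 + 6 = 37
37 · 57 = 2109 ≡ 35 (mod 61)
(35)^5 ≡ 21 (mod 61)
21 · 16 = 336 ≡ 31 (mod 61)

31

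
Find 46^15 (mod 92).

By square-and-multiply:
46^1 ≡ 46 (mod 92)
46^2 ≡ 46^2 = 2116 ≡ 0 (mod 92)
46^4 ≡ 0^2 = 0 (mod 92)
46^8 ≡ 0^2 = 0 (mod 92)
46^15 = 46^8 · 46^4 · 46^2 · 46^1 ≡ 0 · 0 · 0 · 46 (mod 92).
Accumulate the product:
0 · 0 = 0
0 · 0 = 0
0 · 46 = 0

0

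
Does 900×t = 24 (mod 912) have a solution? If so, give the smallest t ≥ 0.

gcd(900, 912) = 12, and 12 | 24, so solutions exist.
Divide through by 12: 75×t ≡ 2 (mod 76).
75⁻¹ ≡ 75 (mod 76).
t ≡ 75×2 ≡ 74 (mod 76).
The smallest non-negative solution is t = 74.

74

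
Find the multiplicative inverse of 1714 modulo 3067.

Apply the Euclidean algorithm and back-substitute:
3067 = 1*1714 + 1353
1714 = 1*1353 + 361
1353 = 3*361 + 270
361 = 1*270 + 91
270 = 2*91 + 88
91 = 1*88 + 3
88 = 29*3 + 1
3 = 3*1 + 0
gcd(1714, 3067) = 1, so the inverse exists.
Back-substitute for 1:
1 = 1*88 − 29*3
  = −29*91 + 30*88
  = 30*270 − 89*91
  = −89*361 + 119*270
  = 119*1353 − 446*361
  = −446*1714 + 565*1353
  = 565*3067 − 1011*1714
So 1714⁻¹ ≡ −1011 ≡ 2056 (mod 3067).

2056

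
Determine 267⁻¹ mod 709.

316

709 = 2·267 + 175
267 = 1·175 + 92
175 = 1·92 + 83
92 = 1·83 + 9
83 = 9·9 + 2
9 = 4·2 + 1
2 = 2·1 + 0
gcd(267, 709) = 1, so the inverse exists.
Back-substitute for 1:
1 = 1·9 − 4·2
  = −4·83 + 37·9
  = 37·92 − 41·83
  = −41·175 + 78·92
  = 78·267 − 119·175
  = −119·709 + 316·267
So 267⁻¹ ≡ 316 (mod 709).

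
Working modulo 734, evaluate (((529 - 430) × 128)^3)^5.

529 - 430 = 99
99 × 128 = 12672 ≡ 194 (mod 734)
(194)^3 ≡ 286 (mod 734)
(286)^5 ≡ 24 (mod 734)

24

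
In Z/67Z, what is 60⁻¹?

By the extended Euclidean algorithm:
67 = 1·60 + 7
60 = 8·7 + 4
7 = 1·4 + 3
4 = 1·3 + 1
3 = 3·1 + 0
gcd(60, 67) = 1, so the inverse exists.
Back-substitute for 1:
1 = 1·4 − 1·3
  = −1·7 + 2·4
  = 2·60 − 17·7
  = −17·67 + 19·60
So 60⁻¹ ≡ 19 (mod 67).

19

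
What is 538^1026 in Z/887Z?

361

By square-and-multiply:
538^1 ≡ 538 (mod 887)
538^2 ≡ 538^2 = 289444 ≡ 282 (mod 887)
538^4 ≡ 282^2 = 79524 ≡ 581 (mod 887)
538^8 ≡ 581^2 = 337561 ≡ 501 (mod 887)
538^16 ≡ 501^2 = 251001 ≡ 867 (mod 887)
538^32 ≡ 867^2 = 751689 ≡ 400 (mod 887)
538^64 ≡ 400^2 = 160000 ≡ 340 (mod 887)
538^128 ≡ 340^2 = 115600 ≡ 290 (mod 887)
538^256 ≡ 290^2 = 84100 ≡ 722 (mod 887)
538^512 ≡ 722^2 = 521284 ≡ 615 (mod 887)
538^1024 ≡ 615^2 = 378225 ≡ 363 (mod 887)
538^1026 = 538^1024 · 538^2 ≡ 363 · 282 (mod 887).
363 · 282 = 102366 ≡ 361 (mod 887).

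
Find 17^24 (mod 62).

35

By square-and-multiply:
17^1 ≡ 17 (mod 62)
17^2 ≡ 17^2 = 289 ≡ 41 (mod 62)
17^4 ≡ 41^2 = 1681 ≡ 7 (mod 62)
17^8 ≡ 7^2 = 49 (mod 62)
17^16 ≡ 49^2 = 2401 ≡ 45 (mod 62)
17^24 = 17^16 × 17^8 ≡ 45 × 49 (mod 62).
45 × 49 = 2205 ≡ 35 (mod 62).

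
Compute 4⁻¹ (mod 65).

49

Run the extended Euclidean algorithm:
65 = 16×4 + 1
4 = 4×1 + 0
gcd(4, 65) = 1, so the inverse exists.
Back-substitute for 1:
1 = 1×65 − 16×4
So 4⁻¹ ≡ −16 ≡ 49 (mod 65).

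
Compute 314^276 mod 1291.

736

314^1 ≡ 314 (mod 1291)
314^2 ≡ 314^2 = 98596 ≡ 480 (mod 1291)
314^4 ≡ 480^2 = 230400 ≡ 602 (mod 1291)
314^8 ≡ 602^2 = 362404 ≡ 924 (mod 1291)
314^16 ≡ 924^2 = 853776 ≡ 425 (mod 1291)
314^32 ≡ 425^2 = 180625 ≡ 1176 (mod 1291)
314^64 ≡ 1176^2 = 1382976 ≡ 315 (mod 1291)
314^128 ≡ 315^2 = 99225 ≡ 1109 (mod 1291)
314^256 ≡ 1109^2 = 1229881 ≡ 849 (mod 1291)
314^276 = 314^256 * 314^16 * 314^4 ≡ 849 * 425 * 602 (mod 1291).
Accumulate the product:
849 * 425 = 360825 ≡ 636
636 * 602 = 382872 ≡ 736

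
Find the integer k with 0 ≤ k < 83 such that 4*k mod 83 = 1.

21

Run the extended Euclidean algorithm:
83 = 20×4 + 3
4 = 1×3 + 1
3 = 3×1 + 0
gcd(4, 83) = 1, so the inverse exists.
Back-substitute for 1:
1 = 1×4 − 1×3
  = −1×83 + 21×4
So 4⁻¹ ≡ 21 (mod 83).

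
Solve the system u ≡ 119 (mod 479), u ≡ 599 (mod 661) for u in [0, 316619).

33649

479⁻¹ mod 661: 479·69 ≡ 1 (mod 661), so 479⁻¹ ≡ 69.
u = 119 + 479·((599 − 119)·69 mod 661) = 119 + 479·70 = 33649.
Check: 33649 mod 479 = 119, 33649 mod 661 = 599. ✓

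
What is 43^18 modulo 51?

13

18 in binary is 10010, i.e. 18 = 16 + 2.
43^1 ≡ 43 (mod 51)
43^2 ≡ 43^2 = 1849 ≡ 13 (mod 51)
43^4 ≡ 13^2 = 169 ≡ 16 (mod 51)
43^8 ≡ 16^2 = 256 ≡ 1 (mod 51)
43^16 ≡ 1^2 = 1 (mod 51)
43^18 = 43^16 · 43^2 ≡ 1 · 13 (mod 51).
1 · 13 = 13 ≡ 13 (mod 51).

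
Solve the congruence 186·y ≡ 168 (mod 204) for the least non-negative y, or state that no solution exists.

2

gcd(186, 204) = 6, and 6 | 168, so solutions exist.
Divide through by 6: 31·y = 28 (mod 34).
31⁻¹ ≡ 11 (mod 34).
y ≡ 11·28 ≡ 2 (mod 34).
The smallest non-negative solution is y = 2.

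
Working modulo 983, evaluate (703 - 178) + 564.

106

703 - 178 = 525
525 + 564 = 1089 ≡ 106 (mod 983)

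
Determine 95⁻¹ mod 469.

469 = 4×95 + 89
95 = 1×89 + 6
89 = 14×6 + 5
6 = 1×5 + 1
5 = 5×1 + 0
gcd(95, 469) = 1, so the inverse exists.
Back-substitute for 1:
1 = 1×6 − 1×5
  = −1×89 + 15×6
  = 15×95 − 16×89
  = −16×469 + 79×95
So 95⁻¹ ≡ 79 (mod 469).

79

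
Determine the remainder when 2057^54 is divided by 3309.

By square-and-multiply:
2057^1 ≡ 2057 (mod 3309)
2057^2 ≡ 2057^2 = 4231249 ≡ 2347 (mod 3309)
2057^4 ≡ 2347^2 = 5508409 ≡ 2233 (mod 3309)
2057^8 ≡ 2233^2 = 4986289 ≡ 2935 (mod 3309)
2057^16 ≡ 2935^2 = 8614225 ≡ 898 (mod 3309)
2057^32 ≡ 898^2 = 806404 ≡ 2317 (mod 3309)
2057^54 = 2057^32 · 2057^16 · 2057^4 · 2057^2 ≡ 2317 · 898 · 2233 · 2347 (mod 3309).
Accumulate the product:
2317 · 898 = 2080666 ≡ 2614
2614 · 2233 = 5837062 ≡ 3295
3295 · 2347 = 7733365 ≡ 232

232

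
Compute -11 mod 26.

15

-11 = -1·26 + 15, so -11 ≡ 15 (mod 26).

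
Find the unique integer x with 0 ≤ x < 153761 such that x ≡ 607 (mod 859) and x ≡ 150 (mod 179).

118290

859⁻¹ mod 179: 859×174 ≡ 1 (mod 179), so 859⁻¹ ≡ 174.
x = 607 + 859×((150 − 607)×174 mod 179) = 607 + 859×137 = 118290.
Check: 118290 mod 859 = 607, 118290 mod 179 = 150. ✓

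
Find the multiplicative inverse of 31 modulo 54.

7

54 = 1×31 + 23
31 = 1×23 + 8
23 = 2×8 + 7
8 = 1×7 + 1
7 = 7×1 + 0
gcd(31, 54) = 1, so the inverse exists.
Bézout: 1 = −4×54 + 7×31.
So 31⁻¹ ≡ 7 (mod 54).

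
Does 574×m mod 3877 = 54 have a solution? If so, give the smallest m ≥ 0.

gcd(574, 3877) = 1, so a unique solution mod 3877 exists.
574⁻¹ ≡ 385 (mod 3877).
m ≡ 385×54 ≡ 1405 (mod 3877).

1405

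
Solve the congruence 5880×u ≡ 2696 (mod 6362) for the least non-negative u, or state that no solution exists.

gcd(5880, 6362) = 2, and 2 | 2696, so solutions exist.
Divide through by 2: 2940×u ≡ 1348 mod 3181.
2940⁻¹ ≡ 3115 (mod 3181).
u ≡ 3115×1348 ≡ 100 (mod 3181).
The smallest non-negative solution is u = 100.

100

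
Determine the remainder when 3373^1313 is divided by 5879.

4495

1313 in binary is 10100100001, i.e. 1313 = 1024 + 256 + 32 + 1.
3373^1 ≡ 3373 (mod 5879)
3373^2 ≡ 3373^2 = 11377129 ≡ 1264 (mod 5879)
3373^4 ≡ 1264^2 = 1597696 ≡ 4487 (mod 5879)
3373^8 ≡ 4487^2 = 20133169 ≡ 3473 (mod 5879)
3373^16 ≡ 3473^2 = 12061729 ≡ 3900 (mod 5879)
3373^32 ≡ 3900^2 = 15210000 ≡ 1027 (mod 5879)
3373^64 ≡ 1027^2 = 1054729 ≡ 2388 (mod 5879)
3373^128 ≡ 2388^2 = 5702544 ≡ 5793 (mod 5879)
3373^256 ≡ 5793^2 = 33558849 ≡ 1517 (mod 5879)
3373^512 ≡ 1517^2 = 2301289 ≡ 2600 (mod 5879)
3373^1024 ≡ 2600^2 = 6760000 ≡ 5029 (mod 5879)
3373^1313 = 3373^1024 * 3373^256 * 3373^32 * 3373^1 ≡ 5029 * 1517 * 1027 * 3373 (mod 5879).
Accumulate the product:
5029 * 1517 = 7628993 ≡ 3930
3930 * 1027 = 4036110 ≡ 3116
3116 * 3373 = 10510268 ≡ 4495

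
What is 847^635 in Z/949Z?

410

635 in binary is 1001111011, i.e. 635 = 512 + 64 + 32 + 16 + 8 + 2 + 1.
847^1 ≡ 847 (mod 949)
847^2 ≡ 847^2 = 717409 ≡ 914 (mod 949)
847^4 ≡ 914^2 = 835396 ≡ 276 (mod 949)
847^8 ≡ 276^2 = 76176 ≡ 256 (mod 949)
847^16 ≡ 256^2 = 65536 ≡ 55 (mod 949)
847^32 ≡ 55^2 = 3025 ≡ 178 (mod 949)
847^64 ≡ 178^2 = 31684 ≡ 367 (mod 949)
847^128 ≡ 367^2 = 134689 ≡ 880 (mod 949)
847^256 ≡ 880^2 = 774400 ≡ 16 (mod 949)
847^512 ≡ 16^2 = 256 (mod 949)
847^635 = 847^512 * 847^64 * 847^32 * 847^16 * 847^8 * 847^2 * 847^1 ≡ 256 * 367 * 178 * 55 * 256 * 914 * 847 (mod 949).
Accumulate the product:
256 * 367 = 93952 ≡ 1
1 * 178 = 178
178 * 55 = 9790 ≡ 300
300 * 256 = 76800 ≡ 880
880 * 914 = 804320 ≡ 517
517 * 847 = 437899 ≡ 410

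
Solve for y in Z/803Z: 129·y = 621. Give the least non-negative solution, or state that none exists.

gcd(129, 803) = 1, so a unique solution mod 803 exists.
129⁻¹ ≡ 249 (mod 803).
y ≡ 249·621 ≡ 453 (mod 803).

453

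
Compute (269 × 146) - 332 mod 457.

97

269 × 146 = 39274 ≡ 429 (mod 457)
429 - 332 = 97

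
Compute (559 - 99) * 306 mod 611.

230

559 - 99 = 460
460 * 306 = 140760 ≡ 230 (mod 611)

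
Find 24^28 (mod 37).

33

28 in binary is 11100, i.e. 28 = 16 + 8 + 4.
24^1 ≡ 24 (mod 37)
24^2 ≡ 24^2 = 576 ≡ 21 (mod 37)
24^4 ≡ 21^2 = 441 ≡ 34 (mod 37)
24^8 ≡ 34^2 = 1156 ≡ 9 (mod 37)
24^16 ≡ 9^2 = 81 ≡ 7 (mod 37)
24^28 = 24^16 × 24^8 × 24^4 ≡ 7 × 9 × 34 (mod 37).
Accumulate the product:
7 × 9 = 63 ≡ 26
26 × 34 = 884 ≡ 33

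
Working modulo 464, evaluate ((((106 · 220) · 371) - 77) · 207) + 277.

250

106 · 220 = 23320 ≡ 120 (mod 464)
120 · 371 = 44520 ≡ 440 (mod 464)
440 - 77 = 363
363 · 207 = 75141 ≡ 437 (mod 464)
437 + 277 = 714 ≡ 250 (mod 464)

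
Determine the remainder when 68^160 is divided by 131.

80

68^1 ≡ 68 (mod 131)
68^2 ≡ 68^2 = 4624 ≡ 39 (mod 131)
68^4 ≡ 39^2 = 1521 ≡ 80 (mod 131)
68^8 ≡ 80^2 = 6400 ≡ 112 (mod 131)
68^16 ≡ 112^2 = 12544 ≡ 99 (mod 131)
68^32 ≡ 99^2 = 9801 ≡ 107 (mod 131)
68^64 ≡ 107^2 = 11449 ≡ 52 (mod 131)
68^128 ≡ 52^2 = 2704 ≡ 84 (mod 131)
68^160 = 68^128 * 68^32 ≡ 84 * 107 (mod 131).
84 * 107 = 8988 ≡ 80 (mod 131).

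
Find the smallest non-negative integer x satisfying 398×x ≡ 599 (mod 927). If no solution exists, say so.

gcd(398, 927) = 1, so a unique solution mod 927 exists.
398⁻¹ ≡ 743 (mod 927).
x ≡ 743×599 ≡ 97 (mod 927).

97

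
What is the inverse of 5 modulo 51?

51 = 10*5 + 1
5 = 5*1 + 0
gcd(5, 51) = 1, so the inverse exists.
Bézout: 1 = 1*51 − 10*5.
So 5⁻¹ ≡ −10 ≡ 41 (mod 51).

41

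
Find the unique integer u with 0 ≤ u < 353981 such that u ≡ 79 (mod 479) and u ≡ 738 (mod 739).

54685

479⁻¹ mod 739: 479·54 ≡ 1 (mod 739), so 479⁻¹ ≡ 54.
u = 79 + 479·((738 − 79)·54 mod 739) = 79 + 479·114 = 54685.
Check: 54685 mod 479 = 79, 54685 mod 739 = 738. ✓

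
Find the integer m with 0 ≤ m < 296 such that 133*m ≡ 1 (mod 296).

By the extended Euclidean algorithm:
296 = 2×133 + 30
133 = 4×30 + 13
30 = 2×13 + 4
13 = 3×4 + 1
4 = 4×1 + 0
gcd(133, 296) = 1, so the inverse exists.
Bézout: 1 = −31×296 + 69×133.
So 133⁻¹ ≡ 69 (mod 296).

69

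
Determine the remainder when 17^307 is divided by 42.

By square-and-multiply:
307 in binary is 100110011, i.e. 307 = 256 + 32 + 16 + 2 + 1.
17^1 ≡ 17 (mod 42)
17^2 ≡ 17^2 = 289 ≡ 37 (mod 42)
17^4 ≡ 37^2 = 1369 ≡ 25 (mod 42)
17^8 ≡ 25^2 = 625 ≡ 37 (mod 42)
17^16 ≡ 37^2 = 1369 ≡ 25 (mod 42)
17^32 ≡ 25^2 = 625 ≡ 37 (mod 42)
17^64 ≡ 37^2 = 1369 ≡ 25 (mod 42)
17^128 ≡ 25^2 = 625 ≡ 37 (mod 42)
17^256 ≡ 37^2 = 1369 ≡ 25 (mod 42)
17^307 = 17^256 * 17^32 * 17^16 * 17^2 * 17^1 ≡ 25 * 37 * 25 * 37 * 17 (mod 42).
Accumulate the product:
25 * 37 = 925 ≡ 1
1 * 25 = 25
25 * 37 = 925 ≡ 1
1 * 17 = 17

17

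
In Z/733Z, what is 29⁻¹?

455

Run the extended Euclidean algorithm:
733 = 25×29 + 8
29 = 3×8 + 5
8 = 1×5 + 3
5 = 1×3 + 2
3 = 1×2 + 1
2 = 2×1 + 0
gcd(29, 733) = 1, so the inverse exists.
Back-substitute for 1:
1 = 1×3 − 1×2
  = −1×5 + 2×3
  = 2×8 − 3×5
  = −3×29 + 11×8
  = 11×733 − 278×29
So 29⁻¹ ≡ −278 ≡ 455 (mod 733).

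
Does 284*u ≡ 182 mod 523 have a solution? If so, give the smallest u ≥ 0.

380

gcd(284, 523) = 1, so a unique solution mod 523 exists.
284⁻¹ ≡ 186 (mod 523).
u ≡ 186*182 ≡ 380 (mod 523).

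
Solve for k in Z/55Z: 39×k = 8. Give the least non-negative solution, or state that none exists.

27

gcd(39, 55) = 1, so a unique solution mod 55 exists.
39⁻¹ ≡ 24 (mod 55).
k ≡ 24×8 ≡ 27 (mod 55).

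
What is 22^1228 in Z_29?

24

By square-and-multiply:
1228 in binary is 10011001100, i.e. 1228 = 1024 + 128 + 64 + 8 + 4.
22^1 ≡ 22 (mod 29)
22^2 ≡ 22^2 = 484 ≡ 20 (mod 29)
22^4 ≡ 20^2 = 400 ≡ 23 (mod 29)
22^8 ≡ 23^2 = 529 ≡ 7 (mod 29)
22^16 ≡ 7^2 = 49 ≡ 20 (mod 29)
22^32 ≡ 20^2 = 400 ≡ 23 (mod 29)
22^64 ≡ 23^2 = 529 ≡ 7 (mod 29)
22^128 ≡ 7^2 = 49 ≡ 20 (mod 29)
22^256 ≡ 20^2 = 400 ≡ 23 (mod 29)
22^512 ≡ 23^2 = 529 ≡ 7 (mod 29)
22^1024 ≡ 7^2 = 49 ≡ 20 (mod 29)
22^1228 = 22^1024 × 22^128 × 22^64 × 22^8 × 22^4 ≡ 20 × 20 × 7 × 7 × 23 (mod 29).
Accumulate the product:
20 × 20 = 400 ≡ 23
23 × 7 = 161 ≡ 16
16 × 7 = 112 ≡ 25
25 × 23 = 575 ≡ 24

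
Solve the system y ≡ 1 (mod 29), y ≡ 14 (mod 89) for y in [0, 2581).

726

29⁻¹ mod 89: 29·43 ≡ 1 (mod 89), so 29⁻¹ ≡ 43.
y = 1 + 29·((14 − 1)·43 mod 89) = 1 + 29·25 = 726.
Check: 726 mod 29 = 1, 726 mod 89 = 14. ✓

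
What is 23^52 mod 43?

Using repeated squaring:
52 in binary is 110100, i.e. 52 = 32 + 16 + 4.
23^1 ≡ 23 (mod 43)
23^2 ≡ 23^2 = 529 ≡ 13 (mod 43)
23^4 ≡ 13^2 = 169 ≡ 40 (mod 43)
23^8 ≡ 40^2 = 1600 ≡ 9 (mod 43)
23^16 ≡ 9^2 = 81 ≡ 38 (mod 43)
23^32 ≡ 38^2 = 1444 ≡ 25 (mod 43)
23^52 = 23^32 × 23^16 × 23^4 ≡ 25 × 38 × 40 (mod 43).
Accumulate the product:
25 × 38 = 950 ≡ 4
4 × 40 = 160 ≡ 31

31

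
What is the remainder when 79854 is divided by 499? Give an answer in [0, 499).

79854 = 160×499 + 14, so 79854 ≡ 14 (mod 499).

14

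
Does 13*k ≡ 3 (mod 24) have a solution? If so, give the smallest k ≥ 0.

gcd(13, 24) = 1, so a unique solution mod 24 exists.
13⁻¹ ≡ 13 (mod 24).
k ≡ 13*3 ≡ 15 (mod 24).

15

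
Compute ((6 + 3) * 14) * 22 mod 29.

6 + 3 = 9
9 * 14 = 126 ≡ 10 (mod 29)
10 * 22 = 220 ≡ 17 (mod 29)

17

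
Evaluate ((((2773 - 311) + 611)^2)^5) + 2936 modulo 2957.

900

2773 - 311 = 2462
2462 + 611 = 3073 ≡ 116 (mod 2957)
(116)^2 ≡ 1628 (mod 2957)
(1628)^5 ≡ 921 (mod 2957)
921 + 2936 = 3857 ≡ 900 (mod 2957)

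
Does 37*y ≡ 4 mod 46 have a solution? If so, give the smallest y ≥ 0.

gcd(37, 46) = 1, so a unique solution mod 46 exists.
37⁻¹ ≡ 5 (mod 46).
y ≡ 5*4 ≡ 20 (mod 46).

20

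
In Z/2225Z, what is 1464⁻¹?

959

Apply the Euclidean algorithm and back-substitute:
2225 = 1×1464 + 761
1464 = 1×761 + 703
761 = 1×703 + 58
703 = 12×58 + 7
58 = 8×7 + 2
7 = 3×2 + 1
2 = 2×1 + 0
gcd(1464, 2225) = 1, so the inverse exists.
Bézout: 1 = −631×2225 + 959×1464.
So 1464⁻¹ ≡ 959 (mod 2225).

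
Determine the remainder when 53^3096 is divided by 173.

1

3096 in binary is 110000011000, i.e. 3096 = 2048 + 1024 + 16 + 8.
53^1 ≡ 53 (mod 173)
53^2 ≡ 53^2 = 2809 ≡ 41 (mod 173)
53^4 ≡ 41^2 = 1681 ≡ 124 (mod 173)
53^8 ≡ 124^2 = 15376 ≡ 152 (mod 173)
53^16 ≡ 152^2 = 23104 ≡ 95 (mod 173)
53^32 ≡ 95^2 = 9025 ≡ 29 (mod 173)
53^64 ≡ 29^2 = 841 ≡ 149 (mod 173)
53^128 ≡ 149^2 = 22201 ≡ 57 (mod 173)
53^256 ≡ 57^2 = 3249 ≡ 135 (mod 173)
53^512 ≡ 135^2 = 18225 ≡ 60 (mod 173)
53^1024 ≡ 60^2 = 3600 ≡ 140 (mod 173)
53^2048 ≡ 140^2 = 19600 ≡ 51 (mod 173)
53^3096 = 53^2048 × 53^1024 × 53^16 × 53^8 ≡ 51 × 140 × 95 × 152 (mod 173).
Accumulate the product:
51 × 140 = 7140 ≡ 47
47 × 95 = 4465 ≡ 140
140 × 152 = 21280 ≡ 1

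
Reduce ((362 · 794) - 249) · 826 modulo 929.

852

362 · 794 = 287428 ≡ 367 (mod 929)
367 - 249 = 118
118 · 826 = 97468 ≡ 852 (mod 929)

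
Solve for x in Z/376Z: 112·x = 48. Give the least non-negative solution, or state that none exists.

gcd(112, 376) = 8, and 8 | 48, so solutions exist.
Divide through by 8: 14·x ≡ 6 mod 47.
14⁻¹ ≡ 37 (mod 47).
x ≡ 37·6 ≡ 34 (mod 47).
The smallest non-negative solution is x = 34.

34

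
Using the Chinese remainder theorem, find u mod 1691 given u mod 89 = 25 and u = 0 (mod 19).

114

89⁻¹ mod 19: 89*3 ≡ 1 (mod 19), so 89⁻¹ ≡ 3.
u = 25 + 89*((0 − 25)*3 mod 19) = 25 + 89*1 = 114.
Check: 114 mod 89 = 25, 114 mod 19 = 0. ✓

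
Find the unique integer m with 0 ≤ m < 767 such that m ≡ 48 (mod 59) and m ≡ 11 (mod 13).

59⁻¹ mod 13: 59×2 ≡ 1 (mod 13), so 59⁻¹ ≡ 2.
m = 48 + 59×((11 − 48)×2 mod 13) = 48 + 59×4 = 284.

284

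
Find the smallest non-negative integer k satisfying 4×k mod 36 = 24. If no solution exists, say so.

6

gcd(4, 36) = 4, and 4 | 24, so solutions exist.
Divide through by 4: 1×k ≡ 6 (mod 9).
1⁻¹ ≡ 1 (mod 9).
k ≡ 1×6 ≡ 6 (mod 9).
The smallest non-negative solution is k = 6.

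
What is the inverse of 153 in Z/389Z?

239

By the extended Euclidean algorithm:
389 = 2×153 + 83
153 = 1×83 + 70
83 = 1×70 + 13
70 = 5×13 + 5
13 = 2×5 + 3
5 = 1×3 + 2
3 = 1×2 + 1
2 = 2×1 + 0
gcd(153, 389) = 1, so the inverse exists.
Bézout: 1 = 59×389 − 150×153.
So 153⁻¹ ≡ −150 ≡ 239 (mod 389).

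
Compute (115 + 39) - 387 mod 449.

216

115 + 39 = 154
154 - 387 = -233 ≡ 216 (mod 449)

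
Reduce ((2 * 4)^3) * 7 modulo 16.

0

2 * 4 = 8
(8)^3 ≡ 0 (mod 16)
0 * 7 = 0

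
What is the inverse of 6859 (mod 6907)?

Apply the Euclidean algorithm and back-substitute:
6907 = 1*6859 + 48
6859 = 142*48 + 43
48 = 1*43 + 5
43 = 8*5 + 3
5 = 1*3 + 2
3 = 1*2 + 1
2 = 2*1 + 0
gcd(6859, 6907) = 1, so the inverse exists.
Back-substitute for 1:
1 = 1*3 − 1*2
  = −1*5 + 2*3
  = 2*43 − 17*5
  = −17*48 + 19*43
  = 19*6859 − 2715*48
  = −2715*6907 + 2734*6859
So 6859⁻¹ ≡ 2734 (mod 6907).

2734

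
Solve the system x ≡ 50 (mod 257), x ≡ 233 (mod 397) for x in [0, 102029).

42712

257⁻¹ mod 397: 257·207 ≡ 1 (mod 397), so 257⁻¹ ≡ 207.
x = 50 + 257·((233 − 50)·207 mod 397) = 50 + 257·166 = 42712.
Check: 42712 mod 257 = 50, 42712 mod 397 = 233. ✓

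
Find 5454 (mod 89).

5454 = 61*89 + 25, so 5454 ≡ 25 (mod 89).

25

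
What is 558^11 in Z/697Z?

435

558^1 ≡ 558 (mod 697)
558^2 ≡ 558^2 = 311364 ≡ 502 (mod 697)
558^4 ≡ 502^2 = 252004 ≡ 387 (mod 697)
558^8 ≡ 387^2 = 149769 ≡ 611 (mod 697)
558^11 = 558^8 · 558^2 · 558^1 ≡ 611 · 502 · 558 (mod 697).
Accumulate the product:
611 · 502 = 306722 ≡ 42
42 · 558 = 23436 ≡ 435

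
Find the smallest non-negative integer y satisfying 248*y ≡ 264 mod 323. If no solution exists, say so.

gcd(248, 323) = 1, so a unique solution mod 323 exists.
248⁻¹ ≡ 267 (mod 323).
y ≡ 267*264 ≡ 74 (mod 323).

74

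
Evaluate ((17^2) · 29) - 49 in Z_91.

(17)^2 ≡ 16 (mod 91)
16 · 29 = 464 ≡ 9 (mod 91)
9 - 49 = -40 ≡ 51 (mod 91)

51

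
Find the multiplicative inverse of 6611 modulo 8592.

8219

By the extended Euclidean algorithm:
8592 = 1×6611 + 1981
6611 = 3×1981 + 668
1981 = 2×668 + 645
668 = 1×645 + 23
645 = 28×23 + 1
23 = 23×1 + 0
gcd(6611, 8592) = 1, so the inverse exists.
Bézout: 1 = 287×8592 − 373×6611.
So 6611⁻¹ ≡ −373 ≡ 8219 (mod 8592).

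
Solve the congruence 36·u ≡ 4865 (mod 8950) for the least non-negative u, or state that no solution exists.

gcd(36, 8950) = 2, and 2 does not divide 4865.
So the congruence has no solution.

no solution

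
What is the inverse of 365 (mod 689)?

689 = 1*365 + 324
365 = 1*324 + 41
324 = 7*41 + 37
41 = 1*37 + 4
37 = 9*4 + 1
4 = 4*1 + 0
gcd(365, 689) = 1, so the inverse exists.
Bézout: 1 = 89*689 − 168*365.
So 365⁻¹ ≡ −168 ≡ 521 (mod 689).

521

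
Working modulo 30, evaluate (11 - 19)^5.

22

11 - 19 = -8 ≡ 22 (mod 30)
(22)^5 ≡ 22 (mod 30)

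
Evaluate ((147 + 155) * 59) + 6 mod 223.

207

147 + 155 = 302 ≡ 79 (mod 223)
79 * 59 = 4661 ≡ 201 (mod 223)
201 + 6 = 207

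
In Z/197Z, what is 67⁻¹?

50

197 = 2*67 + 63
67 = 1*63 + 4
63 = 15*4 + 3
4 = 1*3 + 1
3 = 3*1 + 0
gcd(67, 197) = 1, so the inverse exists.
Bézout: 1 = −17*197 + 50*67.
So 67⁻¹ ≡ 50 (mod 197).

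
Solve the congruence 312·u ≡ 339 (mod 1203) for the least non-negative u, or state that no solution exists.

244

gcd(312, 1203) = 3, and 3 | 339, so solutions exist.
Divide through by 3: 104·u mod 401 = 113.
104⁻¹ ≡ 27 (mod 401).
u ≡ 27·113 ≡ 244 (mod 401).
The smallest non-negative solution is u = 244.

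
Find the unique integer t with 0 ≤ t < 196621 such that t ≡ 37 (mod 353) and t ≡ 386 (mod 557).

353⁻¹ mod 557: 353×243 ≡ 1 (mod 557), so 353⁻¹ ≡ 243.
t = 37 + 353×((386 − 37)×243 mod 557) = 37 + 353×143 = 50516.

50516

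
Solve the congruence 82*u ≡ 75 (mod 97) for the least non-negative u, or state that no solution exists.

92

gcd(82, 97) = 1, so a unique solution mod 97 exists.
82⁻¹ ≡ 84 (mod 97).
u ≡ 84*75 ≡ 92 (mod 97).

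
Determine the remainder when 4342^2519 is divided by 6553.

Compute successive squares:
2519 in binary is 100111010111, i.e. 2519 = 2048 + 256 + 128 + 64 + 16 + 4 + 2 + 1.
4342^1 ≡ 4342 (mod 6553)
4342^2 ≡ 4342^2 = 18852964 ≡ 6536 (mod 6553)
4342^4 ≡ 6536^2 = 42719296 ≡ 289 (mod 6553)
4342^8 ≡ 289^2 = 83521 ≡ 4885 (mod 6553)
4342^16 ≡ 4885^2 = 23863225 ≡ 3752 (mod 6553)
4342^32 ≡ 3752^2 = 14077504 ≡ 1660 (mod 6553)
4342^64 ≡ 1660^2 = 2755600 ≡ 3340 (mod 6553)
4342^128 ≡ 3340^2 = 11155600 ≡ 2394 (mod 6553)
4342^256 ≡ 2394^2 = 5731236 ≡ 3914 (mod 6553)
4342^512 ≡ 3914^2 = 15319396 ≡ 5035 (mod 6553)
4342^1024 ≡ 5035^2 = 25351225 ≡ 4221 (mod 6553)
4342^2048 ≡ 4221^2 = 17816841 ≡ 5787 (mod 6553)
4342^2519 = 4342^2048 × 4342^256 × 4342^128 × 4342^64 × 4342^16 × 4342^4 × 4342^2 × 4342^1 ≡ 5787 × 3914 × 2394 × 3340 × 3752 × 289 × 6536 × 4342 (mod 6553).
Accumulate the product:
5787 × 3914 = 22650318 ≡ 3150
3150 × 2394 = 7541100 ≡ 5150
5150 × 3340 = 17201000 ≡ 5928
5928 × 3752 = 22241856 ≡ 974
974 × 289 = 281486 ≡ 6260
6260 × 6536 = 40915360 ≡ 4981
4981 × 4342 = 21627502 ≡ 2602

2602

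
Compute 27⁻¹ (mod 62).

62 = 2×27 + 8
27 = 3×8 + 3
8 = 2×3 + 2
3 = 1×2 + 1
2 = 2×1 + 0
gcd(27, 62) = 1, so the inverse exists.
Bézout: 1 = −10×62 + 23×27.
So 27⁻¹ ≡ 23 (mod 62).

23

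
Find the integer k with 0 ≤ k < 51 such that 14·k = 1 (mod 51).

51 = 3·14 + 9
14 = 1·9 + 5
9 = 1·5 + 4
5 = 1·4 + 1
4 = 4·1 + 0
gcd(14, 51) = 1, so the inverse exists.
Back-substitute for 1:
1 = 1·5 − 1·4
  = −1·9 + 2·5
  = 2·14 − 3·9
  = −3·51 + 11·14
So 14⁻¹ ≡ 11 (mod 51).

11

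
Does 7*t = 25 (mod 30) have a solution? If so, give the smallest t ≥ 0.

gcd(7, 30) = 1, so a unique solution mod 30 exists.
7⁻¹ ≡ 13 (mod 30).
t ≡ 13*25 ≡ 25 (mod 30).

25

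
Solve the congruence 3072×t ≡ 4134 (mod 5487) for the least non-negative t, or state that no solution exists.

gcd(3072, 5487) = 3, and 3 | 4134, so solutions exist.
Divide through by 3: 1024×t = 1378 (mod 1829).
1024⁻¹ ≡ 1520 (mod 1829).
t ≡ 1520×1378 ≡ 355 (mod 1829).
The smallest non-negative solution is t = 355.

355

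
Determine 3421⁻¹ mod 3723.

2971

Apply the Euclidean algorithm and back-substitute:
3723 = 1×3421 + 302
3421 = 11×302 + 99
302 = 3×99 + 5
99 = 19×5 + 4
5 = 1×4 + 1
4 = 4×1 + 0
gcd(3421, 3723) = 1, so the inverse exists.
Back-substitute for 1:
1 = 1×5 − 1×4
  = −1×99 + 20×5
  = 20×302 − 61×99
  = −61×3421 + 691×302
  = 691×3723 − 752×3421
So 3421⁻¹ ≡ −752 ≡ 2971 (mod 3723).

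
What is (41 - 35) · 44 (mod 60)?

24

41 - 35 = 6
6 · 44 = 264 ≡ 24 (mod 60)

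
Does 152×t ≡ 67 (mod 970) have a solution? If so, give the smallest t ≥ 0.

gcd(152, 970) = 2, and 2 does not divide 67.
So the congruence has no solution.

no solution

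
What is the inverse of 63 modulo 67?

50

Run the extended Euclidean algorithm:
67 = 1*63 + 4
63 = 15*4 + 3
4 = 1*3 + 1
3 = 3*1 + 0
gcd(63, 67) = 1, so the inverse exists.
Bézout: 1 = 16*67 − 17*63.
So 63⁻¹ ≡ −17 ≡ 50 (mod 67).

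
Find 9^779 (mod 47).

Compute successive squares:
779 in binary is 1100001011, i.e. 779 = 512 + 256 + 8 + 2 + 1.
9^1 ≡ 9 (mod 47)
9^2 ≡ 9^2 = 81 ≡ 34 (mod 47)
9^4 ≡ 34^2 = 1156 ≡ 28 (mod 47)
9^8 ≡ 28^2 = 784 ≡ 32 (mod 47)
9^16 ≡ 32^2 = 1024 ≡ 37 (mod 47)
9^32 ≡ 37^2 = 1369 ≡ 6 (mod 47)
9^64 ≡ 6^2 = 36 (mod 47)
9^128 ≡ 36^2 = 1296 ≡ 27 (mod 47)
9^256 ≡ 27^2 = 729 ≡ 24 (mod 47)
9^512 ≡ 24^2 = 576 ≡ 12 (mod 47)
9^779 = 9^512 * 9^256 * 9^8 * 9^2 * 9^1 ≡ 12 * 24 * 32 * 34 * 9 (mod 47).
Accumulate the product:
12 * 24 = 288 ≡ 6
6 * 32 = 192 ≡ 4
4 * 34 = 136 ≡ 42
42 * 9 = 378 ≡ 2

2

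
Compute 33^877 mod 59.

8

877 in binary is 1101101101, i.e. 877 = 512 + 256 + 64 + 32 + 8 + 4 + 1.
33^1 ≡ 33 (mod 59)
33^2 ≡ 33^2 = 1089 ≡ 27 (mod 59)
33^4 ≡ 27^2 = 729 ≡ 21 (mod 59)
33^8 ≡ 21^2 = 441 ≡ 28 (mod 59)
33^16 ≡ 28^2 = 784 ≡ 17 (mod 59)
33^32 ≡ 17^2 = 289 ≡ 53 (mod 59)
33^64 ≡ 53^2 = 2809 ≡ 36 (mod 59)
33^128 ≡ 36^2 = 1296 ≡ 57 (mod 59)
33^256 ≡ 57^2 = 3249 ≡ 4 (mod 59)
33^512 ≡ 4^2 = 16 (mod 59)
33^877 = 33^512 · 33^256 · 33^64 · 33^32 · 33^8 · 33^4 · 33^1 ≡ 16 · 4 · 36 · 53 · 28 · 21 · 33 (mod 59).
Accumulate the product:
16 · 4 = 64 ≡ 5
5 · 36 = 180 ≡ 3
3 · 53 = 159 ≡ 41
41 · 28 = 1148 ≡ 27
27 · 21 = 567 ≡ 36
36 · 33 = 1188 ≡ 8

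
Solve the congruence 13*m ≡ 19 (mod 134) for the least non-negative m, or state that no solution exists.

gcd(13, 134) = 1, so a unique solution mod 134 exists.
13⁻¹ ≡ 31 (mod 134).
m ≡ 31*19 ≡ 53 (mod 134).

53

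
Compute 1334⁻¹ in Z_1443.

278

1443 = 1*1334 + 109
1334 = 12*109 + 26
109 = 4*26 + 5
26 = 5*5 + 1
5 = 5*1 + 0
gcd(1334, 1443) = 1, so the inverse exists.
Back-substitute for 1:
1 = 1*26 − 5*5
  = −5*109 + 21*26
  = 21*1334 − 257*109
  = −257*1443 + 278*1334
So 1334⁻¹ ≡ 278 (mod 1443).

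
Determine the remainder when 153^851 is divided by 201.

21

851 in binary is 1101010011, i.e. 851 = 512 + 256 + 64 + 16 + 2 + 1.
153^1 ≡ 153 (mod 201)
153^2 ≡ 153^2 = 23409 ≡ 93 (mod 201)
153^4 ≡ 93^2 = 8649 ≡ 6 (mod 201)
153^8 ≡ 6^2 = 36 (mod 201)
153^16 ≡ 36^2 = 1296 ≡ 90 (mod 201)
153^32 ≡ 90^2 = 8100 ≡ 60 (mod 201)
153^64 ≡ 60^2 = 3600 ≡ 183 (mod 201)
153^128 ≡ 183^2 = 33489 ≡ 123 (mod 201)
153^256 ≡ 123^2 = 15129 ≡ 54 (mod 201)
153^512 ≡ 54^2 = 2916 ≡ 102 (mod 201)
153^851 = 153^512 · 153^256 · 153^64 · 153^16 · 153^2 · 153^1 ≡ 102 · 54 · 183 · 90 · 93 · 153 (mod 201).
Accumulate the product:
102 · 54 = 5508 ≡ 81
81 · 183 = 14823 ≡ 150
150 · 90 = 13500 ≡ 33
33 · 93 = 3069 ≡ 54
54 · 153 = 8262 ≡ 21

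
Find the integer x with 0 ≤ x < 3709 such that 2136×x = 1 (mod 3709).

1311

Run the extended Euclidean algorithm:
3709 = 1×2136 + 1573
2136 = 1×1573 + 563
1573 = 2×563 + 447
563 = 1×447 + 116
447 = 3×116 + 99
116 = 1×99 + 17
99 = 5×17 + 14
17 = 1×14 + 3
14 = 4×3 + 2
3 = 1×2 + 1
2 = 2×1 + 0
gcd(2136, 3709) = 1, so the inverse exists.
Bézout: 1 = −755×3709 + 1311×2136.
So 2136⁻¹ ≡ 1311 (mod 3709).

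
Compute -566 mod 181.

-566 = -4·181 + 158, so -566 ≡ 158 (mod 181).

158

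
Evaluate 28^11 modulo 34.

12

Compute successive squares:
11 in binary is 1011, i.e. 11 = 8 + 2 + 1.
28^1 ≡ 28 (mod 34)
28^2 ≡ 28^2 = 784 ≡ 2 (mod 34)
28^4 ≡ 2^2 = 4 (mod 34)
28^8 ≡ 4^2 = 16 (mod 34)
28^11 = 28^8 · 28^2 · 28^1 ≡ 16 · 2 · 28 (mod 34).
Accumulate the product:
16 · 2 = 32
32 · 28 = 896 ≡ 12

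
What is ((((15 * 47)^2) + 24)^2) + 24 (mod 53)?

37

15 * 47 = 705 ≡ 16 (mod 53)
(16)^2 ≡ 44 (mod 53)
44 + 24 = 68 ≡ 15 (mod 53)
(15)^2 ≡ 13 (mod 53)
13 + 24 = 37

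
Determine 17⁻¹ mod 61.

18

61 = 3·17 + 10
17 = 1·10 + 7
10 = 1·7 + 3
7 = 2·3 + 1
3 = 3·1 + 0
gcd(17, 61) = 1, so the inverse exists.
Bézout: 1 = −5·61 + 18·17.
So 17⁻¹ ≡ 18 (mod 61).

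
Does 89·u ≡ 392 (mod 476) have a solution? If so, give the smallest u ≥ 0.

gcd(89, 476) = 1, so a unique solution mod 476 exists.
89⁻¹ ≡ 353 (mod 476).
u ≡ 353·392 ≡ 336 (mod 476).

336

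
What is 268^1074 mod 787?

Compute successive squares:
268^1 ≡ 268 (mod 787)
268^2 ≡ 268^2 = 71824 ≡ 207 (mod 787)
268^4 ≡ 207^2 = 42849 ≡ 351 (mod 787)
268^8 ≡ 351^2 = 123201 ≡ 429 (mod 787)
268^16 ≡ 429^2 = 184041 ≡ 670 (mod 787)
268^32 ≡ 670^2 = 448900 ≡ 310 (mod 787)
268^64 ≡ 310^2 = 96100 ≡ 86 (mod 787)
268^128 ≡ 86^2 = 7396 ≡ 313 (mod 787)
268^256 ≡ 313^2 = 97969 ≡ 381 (mod 787)
268^512 ≡ 381^2 = 145161 ≡ 353 (mod 787)
268^1024 ≡ 353^2 = 124609 ≡ 263 (mod 787)
268^1074 = 268^1024 * 268^32 * 268^16 * 268^2 ≡ 263 * 310 * 670 * 207 (mod 787).
Accumulate the product:
263 * 310 = 81530 ≡ 469
469 * 670 = 314230 ≡ 217
217 * 207 = 44919 ≡ 60

60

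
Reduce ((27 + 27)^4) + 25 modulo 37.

27 + 27 = 54 ≡ 17 (mod 37)
(17)^4 ≡ 12 (mod 37)
12 + 25 = 37 ≡ 0 (mod 37)

0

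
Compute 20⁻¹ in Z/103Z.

67

103 = 5·20 + 3
20 = 6·3 + 2
3 = 1·2 + 1
2 = 2·1 + 0
gcd(20, 103) = 1, so the inverse exists.
Back-substitute for 1:
1 = 1·3 − 1·2
  = −1·20 + 7·3
  = 7·103 − 36·20
So 20⁻¹ ≡ −36 ≡ 67 (mod 103).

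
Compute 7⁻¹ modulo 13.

2

Run the extended Euclidean algorithm:
13 = 1*7 + 6
7 = 1*6 + 1
6 = 6*1 + 0
gcd(7, 13) = 1, so the inverse exists.
Bézout: 1 = −1*13 + 2*7.
So 7⁻¹ ≡ 2 (mod 13).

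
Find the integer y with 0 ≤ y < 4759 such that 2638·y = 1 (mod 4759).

359

4759 = 1*2638 + 2121
2638 = 1*2121 + 517
2121 = 4*517 + 53
517 = 9*53 + 40
53 = 1*40 + 13
40 = 3*13 + 1
13 = 13*1 + 0
gcd(2638, 4759) = 1, so the inverse exists.
Bézout: 1 = −199*4759 + 359*2638.
So 2638⁻¹ ≡ 359 (mod 4759).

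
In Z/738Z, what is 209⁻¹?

113

Run the extended Euclidean algorithm:
738 = 3·209 + 111
209 = 1·111 + 98
111 = 1·98 + 13
98 = 7·13 + 7
13 = 1·7 + 6
7 = 1·6 + 1
6 = 6·1 + 0
gcd(209, 738) = 1, so the inverse exists.
Bézout: 1 = −32·738 + 113·209.
So 209⁻¹ ≡ 113 (mod 738).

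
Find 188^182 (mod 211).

107

188^1 ≡ 188 (mod 211)
188^2 ≡ 188^2 = 35344 ≡ 107 (mod 211)
188^4 ≡ 107^2 = 11449 ≡ 55 (mod 211)
188^8 ≡ 55^2 = 3025 ≡ 71 (mod 211)
188^16 ≡ 71^2 = 5041 ≡ 188 (mod 211)
188^32 ≡ 188^2 = 35344 ≡ 107 (mod 211)
188^64 ≡ 107^2 = 11449 ≡ 55 (mod 211)
188^128 ≡ 55^2 = 3025 ≡ 71 (mod 211)
188^182 = 188^128 · 188^32 · 188^16 · 188^4 · 188^2 ≡ 71 · 107 · 188 · 55 · 107 (mod 211).
Accumulate the product:
71 · 107 = 7597 ≡ 1
1 · 188 = 188
188 · 55 = 10340 ≡ 1
1 · 107 = 107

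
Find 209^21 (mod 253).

209^1 ≡ 209 (mod 253)
209^2 ≡ 209^2 = 43681 ≡ 165 (mod 253)
209^4 ≡ 165^2 = 27225 ≡ 154 (mod 253)
209^8 ≡ 154^2 = 23716 ≡ 187 (mod 253)
209^16 ≡ 187^2 = 34969 ≡ 55 (mod 253)
209^21 = 209^16 · 209^4 · 209^1 ≡ 55 · 154 · 209 (mod 253).
Accumulate the product:
55 · 154 = 8470 ≡ 121
121 · 209 = 25289 ≡ 242

242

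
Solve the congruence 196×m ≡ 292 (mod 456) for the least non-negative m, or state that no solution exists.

55

gcd(196, 456) = 4, and 4 | 292, so solutions exist.
Divide through by 4: 49×m ≡ 73 mod 114.
49⁻¹ ≡ 7 (mod 114).
m ≡ 7×73 ≡ 55 (mod 114).
The smallest non-negative solution is m = 55.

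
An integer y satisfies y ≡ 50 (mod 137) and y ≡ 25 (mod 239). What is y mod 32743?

13887

137⁻¹ mod 239: 137*82 ≡ 1 (mod 239), so 137⁻¹ ≡ 82.
y = 50 + 137*((25 − 50)*82 mod 239) = 50 + 137*101 = 13887.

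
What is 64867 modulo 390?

127

64867 = 166×390 + 127, so 64867 ≡ 127 (mod 390).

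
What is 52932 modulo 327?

285

52932 = 161×327 + 285, so 52932 ≡ 285 (mod 327).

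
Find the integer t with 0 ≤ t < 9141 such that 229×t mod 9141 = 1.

8662

Apply the Euclidean algorithm and back-substitute:
9141 = 39×229 + 210
229 = 1×210 + 19
210 = 11×19 + 1
19 = 19×1 + 0
gcd(229, 9141) = 1, so the inverse exists.
Bézout: 1 = 12×9141 − 479×229.
So 229⁻¹ ≡ −479 ≡ 8662 (mod 9141).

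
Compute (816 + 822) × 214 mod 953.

781

816 + 822 = 1638 ≡ 685 (mod 953)
685 × 214 = 146590 ≡ 781 (mod 953)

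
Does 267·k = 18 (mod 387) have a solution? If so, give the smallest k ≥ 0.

45

gcd(267, 387) = 3, and 3 | 18, so solutions exist.
Divide through by 3: 89·k ≡ 6 mod 129.
89⁻¹ ≡ 29 (mod 129).
k ≡ 29·6 ≡ 45 (mod 129).
The smallest non-negative solution is k = 45.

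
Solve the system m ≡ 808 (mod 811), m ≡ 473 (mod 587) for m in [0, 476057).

299256

811⁻¹ mod 587: 811·76 ≡ 1 (mod 587), so 811⁻¹ ≡ 76.
m = 808 + 811·((473 − 808)·76 mod 587) = 808 + 811·368 = 299256.
Check: 299256 mod 811 = 808, 299256 mod 587 = 473. ✓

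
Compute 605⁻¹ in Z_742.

Apply the Euclidean algorithm and back-substitute:
742 = 1×605 + 137
605 = 4×137 + 57
137 = 2×57 + 23
57 = 2×23 + 11
23 = 2×11 + 1
11 = 11×1 + 0
gcd(605, 742) = 1, so the inverse exists.
Back-substitute for 1:
1 = 1×23 − 2×11
  = −2×57 + 5×23
  = 5×137 − 12×57
  = −12×605 + 53×137
  = 53×742 − 65×605
So 605⁻¹ ≡ −65 ≡ 677 (mod 742).

677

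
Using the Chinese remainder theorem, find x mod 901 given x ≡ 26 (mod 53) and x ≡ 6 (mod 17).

397

53⁻¹ mod 17: 53×9 ≡ 1 (mod 17), so 53⁻¹ ≡ 9.
x = 26 + 53×((6 − 26)×9 mod 17) = 26 + 53×7 = 397.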